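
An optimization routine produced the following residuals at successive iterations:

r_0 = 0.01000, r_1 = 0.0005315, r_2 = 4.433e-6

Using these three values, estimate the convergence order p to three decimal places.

p ≈ ln(r_2/r_1) / ln(r_1/r_0)
  = ln(4.433e-6/0.0005315) / ln(0.0005315/0.01000)
  = ln(0.00834055) / ln(0.05315)
  = -4.786626 / -2.934637 ≈ 1.631079

1.631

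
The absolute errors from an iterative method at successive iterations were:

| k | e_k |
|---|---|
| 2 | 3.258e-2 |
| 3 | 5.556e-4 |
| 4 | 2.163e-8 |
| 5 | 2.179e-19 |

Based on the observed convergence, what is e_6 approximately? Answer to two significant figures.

First estimate the order: p ≈ ln(e_5/e_4) / ln(e_4/e_3) = ln(2.179e-19/2.163e-8)/ln(2.163e-8/5.556e-4) = ln(1.0074e-11)/ln(3.89309e-05) ≈ 2.4938.
Then e_6 ≈ e_5·(e_5/e_4)^p = 2.179e-19·(1.0074e-11)^2.4938 = 2.179e-19·3.76864e-28 ≈ 8.212e-47.

8.2e-47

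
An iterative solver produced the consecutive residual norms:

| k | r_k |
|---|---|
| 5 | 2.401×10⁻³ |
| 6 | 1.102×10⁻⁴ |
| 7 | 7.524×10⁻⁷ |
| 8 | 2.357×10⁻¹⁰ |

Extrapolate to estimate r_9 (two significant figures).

First estimate the order: p ≈ ln(r_8/r_7) / ln(r_7/r_6) = ln(2.357×10⁻¹⁰/7.524×10⁻⁷)/ln(7.524×10⁻⁷/1.102×10⁻⁴) = ln(0.000313264)/ln(0.00682759) ≈ 1.6180.
Then r_9 ≈ r_8·(r_8/r_7)^p = 2.357×10⁻¹⁰·(0.000313264)^1.6180 = 2.357×10⁻¹⁰·2.13985e-06 ≈ 5.044e-16.

5.0e-16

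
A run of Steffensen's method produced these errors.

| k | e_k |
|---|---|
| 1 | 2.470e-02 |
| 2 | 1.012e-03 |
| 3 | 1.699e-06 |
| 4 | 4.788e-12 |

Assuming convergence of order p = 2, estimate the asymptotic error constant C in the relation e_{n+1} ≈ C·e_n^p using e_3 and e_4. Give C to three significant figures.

C ≈ e_4 / e_3^2
  = 4.788e-12 / (1.699e-06)^2
  = 4.788e-12 / 2.8866e-12 ≈ 1.6587

1.66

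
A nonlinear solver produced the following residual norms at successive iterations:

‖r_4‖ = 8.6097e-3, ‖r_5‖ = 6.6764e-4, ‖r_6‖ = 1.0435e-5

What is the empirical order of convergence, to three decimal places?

p ≈ ln(‖r_6‖/‖r_5‖) / ln(‖r_5‖/‖r_4‖)
  = ln(1.0435e-5/6.6764e-4) / ln(6.6764e-4/8.6097e-3)
  = ln(0.0156297) / ln(0.0775451)
  = -4.158582 / -2.556896 ≈ 1.626418

1.626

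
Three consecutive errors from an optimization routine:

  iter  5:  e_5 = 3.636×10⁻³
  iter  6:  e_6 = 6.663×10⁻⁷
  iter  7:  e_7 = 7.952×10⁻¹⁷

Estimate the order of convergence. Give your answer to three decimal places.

p ≈ ln(e_7/e_6) / ln(e_6/e_5)
  = ln(7.952×10⁻¹⁷/6.663×10⁻⁷) / ln(6.663×10⁻⁷/3.636×10⁻³)
  = ln(1.19346e-10) / ln(0.000183251)
  = -22.848994 / -8.604654 ≈ 2.655423

2.655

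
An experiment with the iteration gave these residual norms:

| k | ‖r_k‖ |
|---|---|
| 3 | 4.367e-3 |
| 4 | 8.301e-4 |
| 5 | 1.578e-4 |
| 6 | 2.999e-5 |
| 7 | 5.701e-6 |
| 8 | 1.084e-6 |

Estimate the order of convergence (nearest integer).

Consecutive ratios: ‖r_8‖/‖r_7‖ = 1.084e-6/5.701e-6 = 0.190142, ‖r_7‖/‖r_6‖ = 5.701e-6/2.999e-5 = 0.190097.
p ≈ ln(0.190142)/ln(0.190097) = -1.6600/-1.6602 ≈ 1.00.
So the convergence is linear (order 1).

1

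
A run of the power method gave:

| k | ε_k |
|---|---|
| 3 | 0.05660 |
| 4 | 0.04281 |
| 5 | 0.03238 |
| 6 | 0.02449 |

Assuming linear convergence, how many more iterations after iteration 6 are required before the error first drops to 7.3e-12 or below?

Rate ρ ≈ ε_6/ε_5 = 0.02449/0.03238 = 0.7563.
After j more steps, ε_{6+j} ≈ 0.02449·ρ^j; need ρ^j ≤ 7.3e-12/0.02449 = 2.98081e-10.
j ≥ ln(2.98081e-10)/ln(0.7563) = -21.9337/-0.27932 = 78.525.
So 79 more iterations are needed.

79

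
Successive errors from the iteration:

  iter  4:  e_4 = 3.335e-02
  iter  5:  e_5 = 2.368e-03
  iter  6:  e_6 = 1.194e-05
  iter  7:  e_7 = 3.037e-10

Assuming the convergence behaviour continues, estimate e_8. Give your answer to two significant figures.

First estimate the order: p ≈ ln(e_7/e_6) / ln(e_6/e_5) = ln(3.037e-10/1.194e-05)/ln(1.194e-05/2.368e-03) = ln(2.54355e-05)/ln(0.00504223) ≈ 1.9999.
Then e_8 ≈ e_7·(e_7/e_6)^p = 3.037e-10·(2.54355e-05)^1.9999 = 3.037e-10·6.47649e-10 ≈ 1.967e-19.

2.0e-19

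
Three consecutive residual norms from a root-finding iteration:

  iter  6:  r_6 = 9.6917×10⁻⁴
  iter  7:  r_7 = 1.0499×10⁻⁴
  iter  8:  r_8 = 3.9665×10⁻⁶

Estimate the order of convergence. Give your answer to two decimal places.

p ≈ ln(r_8/r_7) / ln(r_7/r_6)
  = ln(3.9665×10⁻⁶/1.0499×10⁻⁴) / ln(1.0499×10⁻⁴/9.6917×10⁻⁴)
  = ln(0.0377798) / ln(0.10833)
  = -3.27598 / -2.22257 ≈ 1.47396

1.47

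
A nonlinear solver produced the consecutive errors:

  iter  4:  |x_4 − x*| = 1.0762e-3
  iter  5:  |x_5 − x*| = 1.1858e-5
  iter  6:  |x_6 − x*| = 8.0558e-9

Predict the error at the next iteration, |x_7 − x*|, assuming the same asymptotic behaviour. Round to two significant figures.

First estimate the order: p ≈ ln(|x_6 − x*|/|x_5 − x*|) / ln(|x_5 − x*|/|x_4 − x*|) = ln(8.0558e-9/1.1858e-5)/ln(1.1858e-5/1.0762e-3) = ln(0.000679356)/ln(0.0110184) ≈ 1.6180.
Then |x_7 − x*| ≈ |x_6 − x*|·(|x_6 − x*|/|x_5 − x*|)^p = 8.0558e-9·(0.000679356)^1.6180 = 8.0558e-9·7.48744e-06 ≈ 6.032e-14.

6.0e-14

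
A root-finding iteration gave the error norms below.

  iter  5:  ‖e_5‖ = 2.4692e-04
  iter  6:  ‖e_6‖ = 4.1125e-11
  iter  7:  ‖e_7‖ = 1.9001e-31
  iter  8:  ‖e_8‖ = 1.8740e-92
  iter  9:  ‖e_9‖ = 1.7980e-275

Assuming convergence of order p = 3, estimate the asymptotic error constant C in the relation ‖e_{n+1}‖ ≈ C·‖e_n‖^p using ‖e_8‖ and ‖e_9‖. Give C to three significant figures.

C ≈ ‖e_9‖ / ‖e_8‖^3
  = 1.7980e-275 / (1.8740e-92)^3
  = 1.7980e-275 / 6.58126e-276 ≈ 2.732

2.73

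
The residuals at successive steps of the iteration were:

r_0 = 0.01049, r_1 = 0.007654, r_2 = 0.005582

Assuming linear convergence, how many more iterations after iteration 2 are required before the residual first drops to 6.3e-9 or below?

44

Rate ρ ≈ r_2/r_1 = 0.005582/0.007654 = 0.7293.
After j more steps, r_{2+j} ≈ 0.005582·ρ^j; need ρ^j ≤ 6.3e-9/0.005582 = 1.12863e-06.
j ≥ ln(1.12863e-06)/ln(0.7293) = -13.6945/-0.31567 = 43.382.
So 44 more iterations are needed.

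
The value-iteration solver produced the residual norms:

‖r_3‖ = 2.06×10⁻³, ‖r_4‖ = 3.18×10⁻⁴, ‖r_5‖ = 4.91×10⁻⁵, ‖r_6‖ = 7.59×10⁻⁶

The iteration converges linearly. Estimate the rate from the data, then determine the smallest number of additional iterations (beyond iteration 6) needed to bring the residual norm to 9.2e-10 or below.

Rate ρ ≈ ‖r_6‖/‖r_5‖ = 7.59×10⁻⁶/4.91×10⁻⁵ = 0.1546.
After j more steps, ‖r_{6+j}‖ ≈ 7.59×10⁻⁶·ρ^j; need ρ^j ≤ 9.2e-10/7.59×10⁻⁶ = 0.000121212.
j ≥ ln(0.000121212)/ln(0.1546) = -9.0180/-1.86691 = 4.830.
So 5 more iterations are needed.

5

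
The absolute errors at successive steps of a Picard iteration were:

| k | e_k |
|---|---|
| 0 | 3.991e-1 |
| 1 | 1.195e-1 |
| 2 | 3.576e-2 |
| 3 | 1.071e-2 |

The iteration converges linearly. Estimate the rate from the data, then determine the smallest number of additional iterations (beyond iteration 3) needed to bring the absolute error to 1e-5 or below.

6

Rate ρ ≈ e_3/e_2 = 1.071e-2/3.576e-2 = 0.2995.
After j more steps, e_{3+j} ≈ 1.071e-2·ρ^j; need ρ^j ≤ 1e-5/1.071e-2 = 0.000933707.
j ≥ ln(0.000933707)/ln(0.2995) = -6.9763/-1.20564 = 5.786.
So 6 more iterations are needed.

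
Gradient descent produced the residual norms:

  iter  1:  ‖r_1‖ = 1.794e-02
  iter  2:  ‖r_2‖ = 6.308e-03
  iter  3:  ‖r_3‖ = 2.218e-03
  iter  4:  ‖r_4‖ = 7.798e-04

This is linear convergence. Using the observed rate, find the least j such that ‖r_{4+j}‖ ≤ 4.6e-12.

19

Rate ρ ≈ ‖r_4‖/‖r_3‖ = 7.798e-04/2.218e-03 = 0.3516.
After j more steps, ‖r_{4+j}‖ ≈ 7.798e-04·ρ^j; need ρ^j ≤ 4.6e-12/7.798e-04 = 5.89895e-09.
j ≥ ln(5.89895e-09)/ln(0.3516) = -18.9485/-1.04526 = 18.128.
So 19 more iterations are needed.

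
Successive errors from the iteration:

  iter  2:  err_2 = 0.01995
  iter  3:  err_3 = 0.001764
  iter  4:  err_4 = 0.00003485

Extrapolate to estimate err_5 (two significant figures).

6.1e-8

First estimate the order: p ≈ ln(err_4/err_3) / ln(err_3/err_2) = ln(0.00003485/0.001764)/ln(0.001764/0.01995) = ln(0.0197562)/ln(0.0884211) ≈ 1.6178.
Then err_5 ≈ err_4·(err_4/err_3)^p = 0.00003485·(0.0197562)^1.6178 = 0.00003485·0.001749 ≈ 6.095e-08.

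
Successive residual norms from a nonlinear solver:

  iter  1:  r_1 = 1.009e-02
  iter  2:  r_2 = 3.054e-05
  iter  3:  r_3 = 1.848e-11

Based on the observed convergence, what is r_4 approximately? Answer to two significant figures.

8.3e-27

First estimate the order: p ≈ ln(r_3/r_2) / ln(r_2/r_1) = ln(1.848e-11/3.054e-05)/ln(3.054e-05/1.009e-02) = ln(6.05108e-07)/ln(0.00302676) ≈ 2.4685.
Then r_4 ≈ r_3·(r_3/r_2)^p = 1.848e-11·(6.05108e-07)^2.4685 = 1.848e-11·4.47151e-16 ≈ 8.263e-27.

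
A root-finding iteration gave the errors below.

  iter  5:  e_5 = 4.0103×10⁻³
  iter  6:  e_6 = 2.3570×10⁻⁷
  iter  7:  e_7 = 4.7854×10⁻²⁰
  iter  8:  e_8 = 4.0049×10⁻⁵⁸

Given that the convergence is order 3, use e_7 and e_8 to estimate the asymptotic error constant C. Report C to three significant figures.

3.65

C ≈ e_8 / e_7^3
  = 4.0049×10⁻⁵⁸ / (4.7854×10⁻²⁰)^3
  = 4.0049×10⁻⁵⁸ / 1.09586e-58 ≈ 3.6546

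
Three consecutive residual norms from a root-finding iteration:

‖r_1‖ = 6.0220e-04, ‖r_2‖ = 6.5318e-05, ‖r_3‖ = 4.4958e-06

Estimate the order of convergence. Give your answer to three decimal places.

1.205

p ≈ ln(‖r_3‖/‖r_2‖) / ln(‖r_2‖/‖r_1‖)
  = ln(4.4958e-06/6.5318e-05) / ln(6.5318e-05/6.0220e-04)
  = ln(0.0688294) / ln(0.108466)
  = -2.676124 / -2.221319 ≈ 1.204745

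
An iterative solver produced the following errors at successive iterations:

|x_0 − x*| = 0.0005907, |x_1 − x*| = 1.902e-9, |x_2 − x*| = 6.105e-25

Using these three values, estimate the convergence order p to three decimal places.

p ≈ ln(|x_2 − x*|/|x_1 − x*|) / ln(|x_1 − x*|/|x_0 − x*|)
  = ln(6.105e-25/1.902e-9) / ln(1.902e-9/0.0005907)
  = ln(3.20978e-16) / ln(3.21991e-06)
  = -35.675159 / -12.646157 ≈ 2.821028

2.821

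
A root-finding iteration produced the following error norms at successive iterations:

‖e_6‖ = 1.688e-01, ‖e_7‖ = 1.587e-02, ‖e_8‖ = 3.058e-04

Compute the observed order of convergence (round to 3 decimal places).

1.670

p ≈ ln(‖e_8‖/‖e_7‖) / ln(‖e_7‖/‖e_6‖)
  = ln(3.058e-04/1.587e-02) / ln(1.587e-02/1.688e-01)
  = ln(0.0192691) / ln(0.0940166)
  = -3.949253 / -2.364284 ≈ 1.670380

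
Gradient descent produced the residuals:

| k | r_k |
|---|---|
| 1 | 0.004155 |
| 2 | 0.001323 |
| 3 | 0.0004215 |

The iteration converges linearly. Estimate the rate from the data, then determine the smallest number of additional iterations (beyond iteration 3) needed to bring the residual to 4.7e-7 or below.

6

Rate ρ ≈ r_3/r_2 = 0.0004215/0.001323 = 0.3186.
After j more steps, r_{3+j} ≈ 0.0004215·ρ^j; need ρ^j ≤ 4.7e-7/0.0004215 = 0.00111507.
j ≥ ln(0.00111507)/ln(0.3186) = -6.7988/-1.14382 = 5.944.
So 6 more iterations are needed.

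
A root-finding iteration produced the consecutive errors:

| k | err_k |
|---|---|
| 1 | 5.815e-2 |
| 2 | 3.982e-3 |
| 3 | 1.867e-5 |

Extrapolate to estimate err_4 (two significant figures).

First estimate the order: p ≈ ln(err_3/err_2) / ln(err_2/err_1) = ln(1.867e-5/3.982e-3)/ln(3.982e-3/5.815e-2) = ln(0.0046886)/ln(0.0684781) ≈ 2.0001.
Then err_4 ≈ err_3·(err_3/err_2)^p = 1.867e-5·(0.0046886)^2.0001 = 1.867e-5·2.19712e-05 ≈ 4.102e-10.

4.1e-10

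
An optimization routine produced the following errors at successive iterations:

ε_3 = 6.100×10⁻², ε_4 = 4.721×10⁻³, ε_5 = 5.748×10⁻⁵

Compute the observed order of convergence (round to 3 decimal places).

1.723

p ≈ ln(ε_5/ε_4) / ln(ε_4/ε_3)
  = ln(5.748×10⁻⁵/4.721×10⁻³) / ln(4.721×10⁻³/6.100×10⁻²)
  = ln(0.0121754) / ln(0.0773934)
  = -4.408338 / -2.558854 ≈ 1.722778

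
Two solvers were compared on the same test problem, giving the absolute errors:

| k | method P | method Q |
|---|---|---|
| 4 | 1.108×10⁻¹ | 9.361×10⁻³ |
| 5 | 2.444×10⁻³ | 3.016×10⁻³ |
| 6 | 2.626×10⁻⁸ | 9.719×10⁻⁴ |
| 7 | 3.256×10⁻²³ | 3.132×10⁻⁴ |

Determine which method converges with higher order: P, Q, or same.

P

Method P: p ≈ ln(3.256×10⁻²³/2.626×10⁻⁸)/ln(2.626×10⁻⁸/2.444×10⁻³) ≈ 3.00.
Method Q: p ≈ ln(3.132×10⁻⁴/9.719×10⁻⁴)/ln(9.719×10⁻⁴/3.016×10⁻³) ≈ 1.00.
Method P has the higher order (≈3.0 vs ≈1.0).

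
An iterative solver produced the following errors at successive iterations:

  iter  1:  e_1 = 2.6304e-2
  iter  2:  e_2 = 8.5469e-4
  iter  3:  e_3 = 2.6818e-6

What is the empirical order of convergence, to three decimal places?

p ≈ ln(e_3/e_2) / ln(e_2/e_1)
  = ln(2.6818e-6/8.5469e-4) / ln(8.5469e-4/2.6304e-2)
  = ln(0.00313775) / ln(0.0324928)
  = -5.764249 / -3.426737 ≈ 1.682139

1.682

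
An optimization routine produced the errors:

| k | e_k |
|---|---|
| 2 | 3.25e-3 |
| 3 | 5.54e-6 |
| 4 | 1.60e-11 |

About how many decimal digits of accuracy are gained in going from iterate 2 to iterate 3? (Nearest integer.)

Digits gained ≈ log₁₀(e_2/e_3) = log₁₀(3.25e-3/5.54e-6) = log₁₀(586.643) ≈ 2.768.

3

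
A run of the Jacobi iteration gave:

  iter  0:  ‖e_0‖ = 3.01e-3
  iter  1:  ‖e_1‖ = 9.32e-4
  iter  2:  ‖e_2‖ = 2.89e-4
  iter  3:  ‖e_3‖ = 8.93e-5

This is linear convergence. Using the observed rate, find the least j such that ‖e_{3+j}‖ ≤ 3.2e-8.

Rate ρ ≈ ‖e_3‖/‖e_2‖ = 8.93e-5/2.89e-4 = 0.3090.
After j more steps, ‖e_{3+j}‖ ≈ 8.93e-5·ρ^j; need ρ^j ≤ 3.2e-8/8.93e-5 = 0.000358343.
j ≥ ln(0.000358343)/ln(0.3090) = -7.9340/-1.17441 = 6.756.
So 7 more iterations are needed.

7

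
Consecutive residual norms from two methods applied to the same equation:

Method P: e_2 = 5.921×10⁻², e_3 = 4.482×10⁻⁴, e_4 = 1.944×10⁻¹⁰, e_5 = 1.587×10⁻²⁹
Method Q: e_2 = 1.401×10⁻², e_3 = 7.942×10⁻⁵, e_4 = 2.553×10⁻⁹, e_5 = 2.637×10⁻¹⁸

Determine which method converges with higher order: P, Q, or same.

P

Method P: p ≈ ln(1.587×10⁻²⁹/1.944×10⁻¹⁰)/ln(1.944×10⁻¹⁰/4.482×10⁻⁴) ≈ 3.00.
Method Q: p ≈ ln(2.637×10⁻¹⁸/2.553×10⁻⁹)/ln(2.553×10⁻⁹/7.942×10⁻⁵) ≈ 2.00.
Method P has the higher order (≈3.0 vs ≈2.0).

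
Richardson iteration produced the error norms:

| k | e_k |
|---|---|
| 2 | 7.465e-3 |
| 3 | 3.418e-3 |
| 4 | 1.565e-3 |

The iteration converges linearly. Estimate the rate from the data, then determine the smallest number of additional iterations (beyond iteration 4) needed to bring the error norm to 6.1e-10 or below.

19

Rate ρ ≈ e_4/e_3 = 1.565e-3/3.418e-3 = 0.4579.
After j more steps, e_{4+j} ≈ 1.565e-3·ρ^j; need ρ^j ≤ 6.1e-10/1.565e-3 = 3.89776e-07.
j ≥ ln(3.89776e-07)/ln(0.4579) = -14.7577/-0.78110 = 18.893.
So 19 more iterations are needed.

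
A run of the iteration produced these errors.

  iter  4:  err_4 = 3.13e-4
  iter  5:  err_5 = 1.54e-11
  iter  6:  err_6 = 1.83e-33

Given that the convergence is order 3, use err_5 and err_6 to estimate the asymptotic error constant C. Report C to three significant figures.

C ≈ err_6 / err_5^3
  = 1.83e-33 / (1.54e-11)^3
  = 1.83e-33 / 3.65226e-33 ≈ 0.50106

0.501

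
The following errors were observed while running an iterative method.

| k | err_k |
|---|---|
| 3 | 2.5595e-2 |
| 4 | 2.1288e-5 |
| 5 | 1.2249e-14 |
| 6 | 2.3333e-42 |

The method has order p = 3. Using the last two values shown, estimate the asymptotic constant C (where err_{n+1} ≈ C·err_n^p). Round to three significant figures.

1.27

C ≈ err_6 / err_5^3
  = 2.3333e-42 / (1.2249e-14)^3
  = 2.3333e-42 / 1.83782e-42 ≈ 1.2696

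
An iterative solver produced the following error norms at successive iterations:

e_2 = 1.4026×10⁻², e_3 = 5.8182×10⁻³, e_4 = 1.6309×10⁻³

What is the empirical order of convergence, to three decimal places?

p ≈ ln(e_4/e_3) / ln(e_3/e_2)
  = ln(1.6309×10⁻³/5.8182×10⁻³) / ln(5.8182×10⁻³/1.4026×10⁻²)
  = ln(0.28031) / ln(0.414815)
  = -1.271859 / -0.879923 ≈ 1.445421

1.445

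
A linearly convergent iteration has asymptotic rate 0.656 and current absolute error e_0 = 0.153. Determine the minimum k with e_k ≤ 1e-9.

After k steps, e_k ≈ 0.153·0.656^k.
Need 0.656^k ≤ 1e-9/0.153 = 6.53595e-09.
k ≥ ln(6.53595e-09)/ln(0.656) = -18.8459/-0.42159 = 44.702.
Smallest integer k = 45.

45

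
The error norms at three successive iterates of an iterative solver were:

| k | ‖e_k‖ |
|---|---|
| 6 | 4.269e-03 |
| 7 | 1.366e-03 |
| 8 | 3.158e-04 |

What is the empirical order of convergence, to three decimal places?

1.285

p ≈ ln(‖e_8‖/‖e_7‖) / ln(‖e_7‖/‖e_6‖)
  = ln(3.158e-04/1.366e-03) / ln(1.366e-03/4.269e-03)
  = ln(0.231186) / ln(0.319981)
  = -1.464533 / -1.139494 ≈ 1.285249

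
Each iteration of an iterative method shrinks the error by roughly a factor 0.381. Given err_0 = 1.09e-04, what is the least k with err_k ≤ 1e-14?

After k steps, err_k ≈ 1.09e-04·0.381^k.
Need 0.381^k ≤ 1e-14/1.09e-04 = 9.17431e-11.
k ≥ ln(9.17431e-11)/ln(0.381) = -23.1120/-0.96496 = 23.951.
Smallest integer k = 24.

24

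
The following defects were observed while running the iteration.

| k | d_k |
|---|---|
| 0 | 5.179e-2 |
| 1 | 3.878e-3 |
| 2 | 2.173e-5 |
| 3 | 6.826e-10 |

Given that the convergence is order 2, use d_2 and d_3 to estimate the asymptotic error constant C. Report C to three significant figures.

1.45

C ≈ d_3 / d_2^2
  = 6.826e-10 / (2.173e-5)^2
  = 6.826e-10 / 4.72193e-10 ≈ 1.4456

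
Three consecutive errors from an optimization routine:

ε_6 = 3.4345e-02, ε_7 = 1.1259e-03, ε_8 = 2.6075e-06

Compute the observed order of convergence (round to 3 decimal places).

p ≈ ln(ε_8/ε_7) / ln(ε_7/ε_6)
  = ln(2.6075e-06/1.1259e-03) / ln(1.1259e-03/3.4345e-02)
  = ln(0.00231593) / ln(0.0327821)
  = -6.067944 / -3.417873 ≈ 1.775357

1.775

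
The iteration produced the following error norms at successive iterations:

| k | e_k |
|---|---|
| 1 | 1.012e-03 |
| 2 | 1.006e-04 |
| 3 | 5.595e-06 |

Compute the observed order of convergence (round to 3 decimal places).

p ≈ ln(e_3/e_2) / ln(e_2/e_1)
  = ln(5.595e-06/1.006e-04) / ln(1.006e-04/1.012e-03)
  = ln(0.0556163) / ln(0.0994071)
  = -2.889279 / -2.308532 ≈ 1.251565

1.252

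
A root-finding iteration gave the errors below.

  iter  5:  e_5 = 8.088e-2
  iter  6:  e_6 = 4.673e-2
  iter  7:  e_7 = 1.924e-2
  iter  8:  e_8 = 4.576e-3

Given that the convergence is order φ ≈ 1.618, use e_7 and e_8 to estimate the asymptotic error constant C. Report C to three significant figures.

C ≈ e_8 / e_7^1.618
  = 4.576e-3 / (1.924e-2)^1.618
  = 4.576e-3 / 0.00167434 ≈ 2.733

2.73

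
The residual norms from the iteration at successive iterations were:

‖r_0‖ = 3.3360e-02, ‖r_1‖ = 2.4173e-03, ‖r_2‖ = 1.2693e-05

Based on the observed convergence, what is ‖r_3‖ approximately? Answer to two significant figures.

First estimate the order: p ≈ ln(‖r_2‖/‖r_1‖) / ln(‖r_1‖/‖r_0‖) = ln(1.2693e-05/2.4173e-03)/ln(2.4173e-03/3.3360e-02) = ln(0.0052509)/ln(0.072461) ≈ 2.0000.
Then ‖r_3‖ ≈ ‖r_2‖·(‖r_2‖/‖r_1‖)^p = 1.2693e-05·(0.0052509)^2.0000 = 1.2693e-05·2.7572e-05 ≈ 3.5e-10.

3.5e-10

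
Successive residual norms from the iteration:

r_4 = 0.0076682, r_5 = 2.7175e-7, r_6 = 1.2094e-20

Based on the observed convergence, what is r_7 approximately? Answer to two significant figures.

First estimate the order: p ≈ ln(r_6/r_5) / ln(r_5/r_4) = ln(1.2094e-20/2.7175e-7)/ln(2.7175e-7/0.0076682) = ln(4.45041e-14)/ln(3.54386e-05) ≈ 3.0000.
Then r_7 ≈ r_6·(r_6/r_5)^p = 1.2094e-20·(4.45041e-14)^3.0000 = 1.2094e-20·8.81455e-41 ≈ 1.066e-60.

1.1e-60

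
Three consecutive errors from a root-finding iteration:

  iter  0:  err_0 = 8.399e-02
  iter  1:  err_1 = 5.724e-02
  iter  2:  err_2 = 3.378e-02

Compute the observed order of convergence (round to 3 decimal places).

p ≈ ln(err_2/err_1) / ln(err_1/err_0)
  = ln(3.378e-02/5.724e-02) / ln(5.724e-02/8.399e-02)
  = ln(0.590147) / ln(0.68151)
  = -0.527384 / -0.383444 ≈ 1.375387

1.375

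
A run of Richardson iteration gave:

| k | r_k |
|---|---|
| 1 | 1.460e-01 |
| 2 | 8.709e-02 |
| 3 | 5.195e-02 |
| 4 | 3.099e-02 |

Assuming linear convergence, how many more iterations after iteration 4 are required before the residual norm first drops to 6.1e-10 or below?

Rate ρ ≈ r_4/r_3 = 3.099e-02/5.195e-02 = 0.5965.
After j more steps, r_{4+j} ≈ 3.099e-02·ρ^j; need ρ^j ≤ 6.1e-10/3.099e-02 = 1.96838e-08.
j ≥ ln(1.96838e-08)/ln(0.5965) = -17.7435/-0.51668 = 34.341.
So 35 more iterations are needed.

35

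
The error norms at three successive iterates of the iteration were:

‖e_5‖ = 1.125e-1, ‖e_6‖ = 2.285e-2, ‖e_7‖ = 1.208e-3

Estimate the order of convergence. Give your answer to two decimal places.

p ≈ ln(‖e_7‖/‖e_6‖) / ln(‖e_6‖/‖e_5‖)
  = ln(1.208e-3/2.285e-2) / ln(2.285e-2/1.125e-1)
  = ln(0.0528665) / ln(0.203111)
  = -2.93999 / -1.59400 ≈ 1.84441

1.84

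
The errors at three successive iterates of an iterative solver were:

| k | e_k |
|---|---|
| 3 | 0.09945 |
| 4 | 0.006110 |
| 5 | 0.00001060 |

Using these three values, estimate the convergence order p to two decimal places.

p ≈ ln(e_5/e_4) / ln(e_4/e_3)
  = ln(0.00001060/0.006110) / ln(0.006110/0.09945)
  = ln(0.00173486) / ln(0.0614379)
  = -6.35683 / -2.78973 ≈ 2.27865

2.28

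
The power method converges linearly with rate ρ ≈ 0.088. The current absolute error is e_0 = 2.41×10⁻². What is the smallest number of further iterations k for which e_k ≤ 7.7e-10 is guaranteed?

8

After k steps, e_k ≈ 2.41×10⁻²·0.088^k.
Need 0.088^k ≤ 7.7e-10/2.41×10⁻² = 3.19502e-08.
k ≥ ln(3.19502e-08)/ln(0.088) = -17.2591/-2.43042 = 7.101.
Smallest integer k = 8.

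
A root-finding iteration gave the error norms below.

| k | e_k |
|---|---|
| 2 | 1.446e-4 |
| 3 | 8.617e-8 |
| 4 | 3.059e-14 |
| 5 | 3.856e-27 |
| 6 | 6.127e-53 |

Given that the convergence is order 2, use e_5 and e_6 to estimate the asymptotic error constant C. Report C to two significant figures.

C ≈ e_6 / e_5^2
  = 6.127e-53 / (3.856e-27)^2
  = 6.127e-53 / 1.48687e-53 ≈ 4.1207

4.1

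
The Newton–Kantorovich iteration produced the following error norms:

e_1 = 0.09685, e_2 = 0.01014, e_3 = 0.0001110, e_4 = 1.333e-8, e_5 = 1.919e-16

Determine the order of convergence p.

Consecutive ratios: e_5/e_4 = 1.919e-16/1.333e-8 = 1.43961e-08, e_4/e_3 = 1.333e-8/0.0001110 = 0.00012009.
p ≈ ln(1.43961e-08)/ln(0.00012009) = -18.0563/-9.0273 ≈ 2.00.
So the convergence is quadratic (order 2).

2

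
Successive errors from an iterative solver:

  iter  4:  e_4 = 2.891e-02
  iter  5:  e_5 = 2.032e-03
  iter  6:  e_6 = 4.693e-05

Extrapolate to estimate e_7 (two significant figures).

First estimate the order: p ≈ ln(e_6/e_5) / ln(e_5/e_4) = ln(4.693e-05/2.032e-03)/ln(2.032e-03/2.891e-02) = ln(0.0230955)/ln(0.0702871) ≈ 1.4192.
Then e_7 ≈ e_6·(e_6/e_5)^p = 4.693e-05·(0.0230955)^1.4192 = 4.693e-05·0.00475903 ≈ 2.233e-07.

2.2e-7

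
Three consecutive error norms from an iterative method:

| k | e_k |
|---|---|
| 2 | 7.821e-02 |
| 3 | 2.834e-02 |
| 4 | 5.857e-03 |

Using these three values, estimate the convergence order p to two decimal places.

1.55

p ≈ ln(e_4/e_3) / ln(e_3/e_2)
  = ln(5.857e-03/2.834e-02) / ln(2.834e-02/7.821e-02)
  = ln(0.206669) / ln(0.362358)
  = -1.57664 / -1.01512 ≈ 1.55316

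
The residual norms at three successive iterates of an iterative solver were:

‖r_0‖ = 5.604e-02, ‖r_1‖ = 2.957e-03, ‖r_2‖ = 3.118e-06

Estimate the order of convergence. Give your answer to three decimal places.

2.330

p ≈ ln(‖r_2‖/‖r_1‖) / ln(‖r_1‖/‖r_0‖)
  = ln(3.118e-06/2.957e-03) / ln(2.957e-03/5.604e-02)
  = ln(0.00105445) / ln(0.0527659)
  = -6.854736 / -2.941890 ≈ 2.330045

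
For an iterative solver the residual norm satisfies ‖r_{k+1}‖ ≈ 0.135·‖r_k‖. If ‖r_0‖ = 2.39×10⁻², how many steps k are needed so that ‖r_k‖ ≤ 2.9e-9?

After k steps, ‖r_k‖ ≈ 2.39×10⁻²·0.135^k.
Need 0.135^k ≤ 2.9e-9/2.39×10⁻² = 1.21339e-07.
k ≥ ln(1.21339e-07)/ln(0.135) = -15.9247/-2.00248 = 7.952.
Smallest integer k = 8.

8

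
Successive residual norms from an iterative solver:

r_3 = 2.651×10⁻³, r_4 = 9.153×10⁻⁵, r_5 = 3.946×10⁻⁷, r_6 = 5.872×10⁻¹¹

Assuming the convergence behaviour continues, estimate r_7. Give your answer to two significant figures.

First estimate the order: p ≈ ln(r_6/r_5) / ln(r_5/r_4) = ln(5.872×10⁻¹¹/3.946×10⁻⁷)/ln(3.946×10⁻⁷/9.153×10⁻⁵) = ln(0.000148809)/ln(0.00431115) ≈ 1.6181.
Then r_7 ≈ r_6·(r_6/r_5)^p = 5.872×10⁻¹¹·(0.000148809)^1.6181 = 5.872×10⁻¹¹·6.41108e-07 ≈ 3.765e-17.

3.8e-17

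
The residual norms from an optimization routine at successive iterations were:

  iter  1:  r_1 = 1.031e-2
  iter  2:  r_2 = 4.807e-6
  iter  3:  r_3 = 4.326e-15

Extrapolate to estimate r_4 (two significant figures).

1.2e-39

First estimate the order: p ≈ ln(r_3/r_2) / ln(r_2/r_1) = ln(4.326e-15/4.807e-6)/ln(4.807e-6/1.031e-2) = ln(8.99938e-10)/ln(0.000466246) ≈ 2.7153.
Then r_4 ≈ r_3·(r_3/r_2)^p = 4.326e-15·(8.99938e-10)^2.7153 = 4.326e-15·2.74141e-25 ≈ 1.186e-39.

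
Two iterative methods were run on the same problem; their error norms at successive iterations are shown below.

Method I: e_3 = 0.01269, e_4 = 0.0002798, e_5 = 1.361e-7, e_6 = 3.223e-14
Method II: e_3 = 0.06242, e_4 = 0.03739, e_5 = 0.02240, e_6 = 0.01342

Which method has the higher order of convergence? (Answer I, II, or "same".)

I

Method I: p ≈ ln(3.223e-14/1.361e-7)/ln(1.361e-7/0.0002798) ≈ 2.00.
Method II: p ≈ ln(0.01342/0.02240)/ln(0.02240/0.03739) ≈ 1.00.
Method I has the higher order (≈2.0 vs ≈1.0).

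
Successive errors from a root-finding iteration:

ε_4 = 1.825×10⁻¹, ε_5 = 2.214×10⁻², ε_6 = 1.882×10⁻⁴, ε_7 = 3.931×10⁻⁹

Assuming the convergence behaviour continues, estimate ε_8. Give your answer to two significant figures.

1.0e-19

First estimate the order: p ≈ ln(ε_7/ε_6) / ln(ε_6/ε_5) = ln(3.931×10⁻⁹/1.882×10⁻⁴)/ln(1.882×10⁻⁴/2.214×10⁻²) = ln(2.08874e-05)/ln(0.00850045) ≈ 2.2603.
Then ε_8 ≈ ε_7·(ε_7/ε_6)^p = 3.931×10⁻⁹·(2.08874e-05)^2.2603 = 3.931×10⁻⁹·2.63958e-11 ≈ 1.038e-19.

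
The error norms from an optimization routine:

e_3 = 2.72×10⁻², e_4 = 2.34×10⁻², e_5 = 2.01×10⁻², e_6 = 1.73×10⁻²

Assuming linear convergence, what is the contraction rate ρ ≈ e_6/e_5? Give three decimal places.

ρ ≈ e_6/e_5 = 1.73×10⁻²/2.01×10⁻² = 0.86070

0.861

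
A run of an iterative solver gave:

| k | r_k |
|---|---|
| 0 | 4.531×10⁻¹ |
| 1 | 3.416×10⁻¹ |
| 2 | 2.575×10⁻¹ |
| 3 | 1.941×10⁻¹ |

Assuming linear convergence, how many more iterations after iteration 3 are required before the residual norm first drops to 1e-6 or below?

44

Rate ρ ≈ r_3/r_2 = 1.941×10⁻¹/2.575×10⁻¹ = 0.7538.
After j more steps, r_{3+j} ≈ 1.941×10⁻¹·ρ^j; need ρ^j ≤ 1e-6/1.941×10⁻¹ = 5.15198e-06.
j ≥ ln(5.15198e-06)/ln(0.7538) = -12.1761/-0.28263 = 43.081.
So 44 more iterations are needed.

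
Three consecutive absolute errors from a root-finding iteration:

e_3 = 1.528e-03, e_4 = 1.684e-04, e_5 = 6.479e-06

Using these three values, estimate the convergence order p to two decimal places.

1.48

p ≈ ln(e_5/e_4) / ln(e_4/e_3)
  = ln(6.479e-06/1.684e-04) / ln(1.684e-04/1.528e-03)
  = ln(0.0384739) / ln(0.110209)
  = -3.25778 / -2.20538 ≈ 1.47720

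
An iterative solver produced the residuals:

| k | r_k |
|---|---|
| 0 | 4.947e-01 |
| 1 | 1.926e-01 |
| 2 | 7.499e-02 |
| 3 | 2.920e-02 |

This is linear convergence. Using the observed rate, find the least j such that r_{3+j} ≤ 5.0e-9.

Rate ρ ≈ r_3/r_2 = 2.920e-02/7.499e-02 = 0.3894.
After j more steps, r_{3+j} ≈ 2.920e-02·ρ^j; need ρ^j ≤ 5.0e-9/2.920e-02 = 1.71233e-07.
j ≥ ln(1.71233e-07)/ln(0.3894) = -15.5802/-0.94315 = 16.519.
So 17 more iterations are needed.

17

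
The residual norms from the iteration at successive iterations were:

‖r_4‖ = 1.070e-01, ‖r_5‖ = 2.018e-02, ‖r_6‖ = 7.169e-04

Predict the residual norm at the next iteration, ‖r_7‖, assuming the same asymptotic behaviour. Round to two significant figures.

9.0e-7

First estimate the order: p ≈ ln(‖r_6‖/‖r_5‖) / ln(‖r_5‖/‖r_4‖) = ln(7.169e-04/2.018e-02)/ln(2.018e-02/1.070e-01) = ln(0.0355253)/ln(0.188598) ≈ 2.0007.
Then ‖r_7‖ ≈ ‖r_6‖·(‖r_6‖/‖r_5‖)^p = 7.169e-04·(0.0355253)^2.0007 = 7.169e-04·0.0012591 ≈ 9.026e-07.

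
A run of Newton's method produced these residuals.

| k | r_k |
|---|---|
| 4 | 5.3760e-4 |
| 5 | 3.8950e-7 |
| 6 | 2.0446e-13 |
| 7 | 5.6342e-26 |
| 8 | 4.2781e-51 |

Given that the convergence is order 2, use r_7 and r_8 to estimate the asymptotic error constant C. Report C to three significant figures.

C ≈ r_8 / r_7^2
  = 4.2781e-51 / (5.6342e-26)^2
  = 4.2781e-51 / 3.17442e-51 ≈ 1.3477

1.35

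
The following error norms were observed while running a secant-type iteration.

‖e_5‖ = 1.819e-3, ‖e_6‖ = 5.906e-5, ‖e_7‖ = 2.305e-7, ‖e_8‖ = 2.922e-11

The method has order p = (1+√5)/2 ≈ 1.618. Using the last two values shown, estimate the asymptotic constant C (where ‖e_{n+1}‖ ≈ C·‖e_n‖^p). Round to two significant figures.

C ≈ ‖e_8‖ / ‖e_7‖^1.618
  = 2.922e-11 / (2.305e-7)^1.618
  = 2.922e-11 / 1.82306e-11 ≈ 1.6028

1.6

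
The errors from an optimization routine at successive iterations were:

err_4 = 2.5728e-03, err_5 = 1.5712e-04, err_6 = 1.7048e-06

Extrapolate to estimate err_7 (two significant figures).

First estimate the order: p ≈ ln(err_6/err_5) / ln(err_5/err_4) = ln(1.7048e-06/1.5712e-04)/ln(1.5712e-04/2.5728e-03) = ln(0.0108503)/ln(0.0610697) ≈ 1.6180.
Then err_7 ≈ err_6·(err_6/err_5)^p = 1.7048e-06·(0.0108503)^1.6180 = 1.7048e-06·0.000662742 ≈ 1.13e-09.

1.1e-9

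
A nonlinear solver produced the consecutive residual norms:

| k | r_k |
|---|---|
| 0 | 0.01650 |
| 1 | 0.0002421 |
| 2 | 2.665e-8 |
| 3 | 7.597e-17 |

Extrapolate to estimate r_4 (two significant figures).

First estimate the order: p ≈ ln(r_3/r_2) / ln(r_2/r_1) = ln(7.597e-17/2.665e-8)/ln(2.665e-8/0.0002421) = ln(2.85066e-09)/ln(0.000110078) ≈ 2.1588.
Then r_4 ≈ r_3·(r_3/r_2)^p = 7.597e-17·(2.85066e-09)^2.1588 = 7.597e-17·3.5722e-19 ≈ 2.714e-35.

2.7e-35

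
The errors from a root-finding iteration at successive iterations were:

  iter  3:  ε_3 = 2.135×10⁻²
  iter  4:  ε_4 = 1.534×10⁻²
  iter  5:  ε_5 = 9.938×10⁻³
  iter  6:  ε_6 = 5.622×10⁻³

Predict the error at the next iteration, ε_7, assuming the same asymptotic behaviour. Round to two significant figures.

2.7e-3

First estimate the order: p ≈ ln(ε_6/ε_5) / ln(ε_5/ε_4) = ln(5.622×10⁻³/9.938×10⁻³)/ln(9.938×10⁻³/1.534×10⁻²) = ln(0.565707)/ln(0.647849) ≈ 1.3123.
Then ε_7 ≈ ε_6·(ε_6/ε_5)^p = 5.622×10⁻³·(0.565707)^1.3123 = 5.622×10⁻³·0.473506 ≈ 0.002662.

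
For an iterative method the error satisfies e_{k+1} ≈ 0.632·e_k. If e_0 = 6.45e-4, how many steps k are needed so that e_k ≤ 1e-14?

After k steps, e_k ≈ 6.45e-4·0.632^k.
Need 0.632^k ≤ 1e-14/6.45e-4 = 1.55039e-11.
k ≥ ln(1.55039e-11)/ln(0.632) = -24.8899/-0.45887 = 54.242.
Smallest integer k = 55.

55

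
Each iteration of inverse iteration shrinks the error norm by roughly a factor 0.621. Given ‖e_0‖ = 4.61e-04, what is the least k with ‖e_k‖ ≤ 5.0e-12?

39

After k steps, ‖e_k‖ ≈ 4.61e-04·0.621^k.
Need 0.621^k ≤ 5.0e-12/4.61e-04 = 1.0846e-08.
k ≥ ln(1.0846e-08)/ln(0.621) = -18.3395/-0.47642 = 38.494.
Smallest integer k = 39.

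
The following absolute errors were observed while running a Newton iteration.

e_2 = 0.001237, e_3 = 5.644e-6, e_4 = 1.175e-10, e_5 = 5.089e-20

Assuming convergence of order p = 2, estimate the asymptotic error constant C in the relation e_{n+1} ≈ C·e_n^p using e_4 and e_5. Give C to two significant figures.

C ≈ e_5 / e_4^2
  = 5.089e-20 / (1.175e-10)^2
  = 5.089e-20 / 1.38063e-20 ≈ 3.686

3.7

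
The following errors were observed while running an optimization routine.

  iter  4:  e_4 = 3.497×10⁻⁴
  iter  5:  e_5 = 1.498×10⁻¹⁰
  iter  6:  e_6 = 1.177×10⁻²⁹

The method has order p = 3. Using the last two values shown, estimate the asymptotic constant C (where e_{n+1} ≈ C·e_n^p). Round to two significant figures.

C ≈ e_6 / e_5^3
  = 1.177×10⁻²⁹ / (1.498×10⁻¹⁰)^3
  = 1.177×10⁻²⁹ / 3.36152e-30 ≈ 3.5014

3.5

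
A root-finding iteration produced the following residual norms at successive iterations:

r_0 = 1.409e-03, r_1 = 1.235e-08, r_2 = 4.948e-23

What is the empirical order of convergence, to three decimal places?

p ≈ ln(r_2/r_1) / ln(r_1/r_0)
  = ln(4.948e-23/1.235e-08) / ln(1.235e-08/1.409e-03)
  = ln(4.00648e-15) / ln(8.76508e-06)
  = -33.150863 / -11.644735 ≈ 2.846854

2.847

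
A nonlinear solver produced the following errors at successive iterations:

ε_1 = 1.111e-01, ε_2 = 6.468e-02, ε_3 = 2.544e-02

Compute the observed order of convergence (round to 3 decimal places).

1.725

p ≈ ln(ε_3/ε_2) / ln(ε_2/ε_1)
  = ln(2.544e-02/6.468e-02) / ln(6.468e-02/1.111e-01)
  = ln(0.393321) / ln(0.582178)
  = -0.933129 / -0.540979 ≈ 1.724890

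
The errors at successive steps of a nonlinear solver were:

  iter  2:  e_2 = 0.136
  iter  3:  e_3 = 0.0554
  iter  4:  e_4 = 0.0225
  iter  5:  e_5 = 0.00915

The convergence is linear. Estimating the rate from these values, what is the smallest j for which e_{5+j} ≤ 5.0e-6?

Rate ρ ≈ e_5/e_4 = 0.00915/0.0225 = 0.4067.
After j more steps, e_{5+j} ≈ 0.00915·ρ^j; need ρ^j ≤ 5.0e-6/0.00915 = 0.000546448.
j ≥ ln(0.000546448)/ln(0.4067) = -7.5121/-0.89968 = 8.350.
So 9 more iterations are needed.

9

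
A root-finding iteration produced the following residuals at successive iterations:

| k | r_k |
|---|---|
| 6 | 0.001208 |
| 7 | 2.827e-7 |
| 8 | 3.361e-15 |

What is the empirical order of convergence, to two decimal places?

2.18

p ≈ ln(r_8/r_7) / ln(r_7/r_6)
  = ln(3.361e-15/2.827e-7) / ln(2.827e-7/0.001208)
  = ln(1.18889e-08) / ln(0.000234023)
  = -18.24766 / -8.36009 ≈ 2.18271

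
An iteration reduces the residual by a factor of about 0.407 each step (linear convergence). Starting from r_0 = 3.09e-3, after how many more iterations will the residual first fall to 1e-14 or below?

After k steps, r_k ≈ 3.09e-3·0.407^k.
Need 0.407^k ≤ 1e-14/3.09e-3 = 3.23625e-12.
k ≥ ln(3.23625e-12)/ln(0.407) = -26.4566/-0.89894 = 29.431.
Smallest integer k = 30.

30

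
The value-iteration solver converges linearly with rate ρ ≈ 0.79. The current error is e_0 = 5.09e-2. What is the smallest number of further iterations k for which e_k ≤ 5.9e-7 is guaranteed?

49

After k steps, e_k ≈ 5.09e-2·0.79^k.
Need 0.79^k ≤ 5.9e-7/5.09e-2 = 1.15914e-05.
k ≥ ln(1.15914e-05)/ln(0.79) = -11.3652/-0.23572 = 48.215.
Smallest integer k = 49.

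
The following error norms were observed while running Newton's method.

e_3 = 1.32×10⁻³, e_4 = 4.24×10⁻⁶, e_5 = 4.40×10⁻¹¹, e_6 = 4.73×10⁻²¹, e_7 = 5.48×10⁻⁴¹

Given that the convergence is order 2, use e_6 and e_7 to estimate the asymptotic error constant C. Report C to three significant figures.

2.45

C ≈ e_7 / e_6^2
  = 5.48×10⁻⁴¹ / (4.73×10⁻²¹)^2
  = 5.48×10⁻⁴¹ / 2.23729e-41 ≈ 2.4494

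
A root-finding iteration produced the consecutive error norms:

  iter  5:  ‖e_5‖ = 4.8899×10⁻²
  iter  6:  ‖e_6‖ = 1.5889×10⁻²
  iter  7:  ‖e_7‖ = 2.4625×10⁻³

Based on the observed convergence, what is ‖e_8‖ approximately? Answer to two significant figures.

First estimate the order: p ≈ ln(‖e_7‖/‖e_6‖) / ln(‖e_6‖/‖e_5‖) = ln(2.4625×10⁻³/1.5889×10⁻²)/ln(1.5889×10⁻²/4.8899×10⁻²) = ln(0.154981)/ln(0.324935) ≈ 1.6586.
Then ‖e_8‖ ≈ ‖e_7‖·(‖e_7‖/‖e_6‖)^p = 2.4625×10⁻³·(0.154981)^1.6586 = 2.4625×10⁻³·0.0453937 ≈ 0.0001118.

1.1e-4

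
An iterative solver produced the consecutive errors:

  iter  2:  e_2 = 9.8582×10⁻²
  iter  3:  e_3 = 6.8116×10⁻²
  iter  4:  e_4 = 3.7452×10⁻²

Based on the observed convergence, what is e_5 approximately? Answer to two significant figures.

1.4e-2

First estimate the order: p ≈ ln(e_4/e_3) / ln(e_3/e_2) = ln(3.7452×10⁻²/6.8116×10⁻²)/ln(6.8116×10⁻²/9.8582×10⁻²) = ln(0.549827)/ln(0.690958) ≈ 1.6180.
Then e_5 ≈ e_4·(e_4/e_3)^p = 3.7452×10⁻²·(0.549827)^1.6180 = 3.7452×10⁻²·0.379914 ≈ 0.01423.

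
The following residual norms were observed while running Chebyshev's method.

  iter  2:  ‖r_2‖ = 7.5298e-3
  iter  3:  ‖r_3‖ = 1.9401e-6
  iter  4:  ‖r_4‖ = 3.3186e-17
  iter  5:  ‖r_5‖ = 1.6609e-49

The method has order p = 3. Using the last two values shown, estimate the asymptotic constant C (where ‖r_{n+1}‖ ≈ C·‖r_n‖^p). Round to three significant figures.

4.54

C ≈ ‖r_5‖ / ‖r_4‖^3
  = 1.6609e-49 / (3.3186e-17)^3
  = 1.6609e-49 / 3.65481e-50 ≈ 4.5444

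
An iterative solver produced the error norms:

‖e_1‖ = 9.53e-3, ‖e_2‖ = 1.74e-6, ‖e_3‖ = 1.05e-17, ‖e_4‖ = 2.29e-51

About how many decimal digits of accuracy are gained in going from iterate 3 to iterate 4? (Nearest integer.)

Digits gained ≈ log₁₀(‖e_3‖/‖e_4‖) = log₁₀(1.05e-17/2.29e-51) = log₁₀(4.58515e+33) ≈ 33.661.

34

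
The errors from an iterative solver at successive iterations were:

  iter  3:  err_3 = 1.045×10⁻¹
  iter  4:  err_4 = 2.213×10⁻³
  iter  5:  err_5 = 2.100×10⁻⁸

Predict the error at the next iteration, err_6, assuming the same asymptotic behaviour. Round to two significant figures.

1.8e-23

First estimate the order: p ≈ ln(err_5/err_4) / ln(err_4/err_3) = ln(2.100×10⁻⁸/2.213×10⁻³)/ln(2.213×10⁻³/1.045×10⁻¹) = ln(9.48938e-06)/ln(0.021177) ≈ 3.0002.
Then err_6 ≈ err_5·(err_5/err_4)^p = 2.100×10⁻⁸·(9.48938e-06)^3.0002 = 2.100×10⁻⁸·8.52529e-16 ≈ 1.79e-23.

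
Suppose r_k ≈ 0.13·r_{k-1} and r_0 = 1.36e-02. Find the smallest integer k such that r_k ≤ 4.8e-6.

After k steps, r_k ≈ 1.36e-02·0.13^k.
Need 0.13^k ≤ 4.8e-6/1.36e-02 = 0.000352941.
k ≥ ln(0.000352941)/ln(0.13) = -7.9492/-2.04022 = 3.896.
Smallest integer k = 4.

4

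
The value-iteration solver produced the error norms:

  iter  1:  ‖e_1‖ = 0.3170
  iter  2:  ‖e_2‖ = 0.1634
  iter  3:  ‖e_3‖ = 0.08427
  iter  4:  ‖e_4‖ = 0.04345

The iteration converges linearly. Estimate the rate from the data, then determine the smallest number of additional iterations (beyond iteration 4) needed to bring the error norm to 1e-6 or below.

17

Rate ρ ≈ ‖e_4‖/‖e_3‖ = 0.04345/0.08427 = 0.5156.
After j more steps, ‖e_{4+j}‖ ≈ 0.04345·ρ^j; need ρ^j ≤ 1e-6/0.04345 = 2.3015e-05.
j ≥ ln(2.3015e-05)/ln(0.5156) = -10.6794/-0.66242 = 16.122.
So 17 more iterations are needed.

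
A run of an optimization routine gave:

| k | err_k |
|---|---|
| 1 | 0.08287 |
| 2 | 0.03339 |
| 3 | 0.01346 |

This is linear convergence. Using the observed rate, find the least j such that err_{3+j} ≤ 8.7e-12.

Rate ρ ≈ err_3/err_2 = 0.01346/0.03339 = 0.4031.
After j more steps, err_{3+j} ≈ 0.01346·ρ^j; need ρ^j ≤ 8.7e-12/0.01346 = 6.4636e-10.
j ≥ ln(6.4636e-10)/ln(0.4031) = -21.1597/-0.90857 = 23.289.
So 24 more iterations are needed.

24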